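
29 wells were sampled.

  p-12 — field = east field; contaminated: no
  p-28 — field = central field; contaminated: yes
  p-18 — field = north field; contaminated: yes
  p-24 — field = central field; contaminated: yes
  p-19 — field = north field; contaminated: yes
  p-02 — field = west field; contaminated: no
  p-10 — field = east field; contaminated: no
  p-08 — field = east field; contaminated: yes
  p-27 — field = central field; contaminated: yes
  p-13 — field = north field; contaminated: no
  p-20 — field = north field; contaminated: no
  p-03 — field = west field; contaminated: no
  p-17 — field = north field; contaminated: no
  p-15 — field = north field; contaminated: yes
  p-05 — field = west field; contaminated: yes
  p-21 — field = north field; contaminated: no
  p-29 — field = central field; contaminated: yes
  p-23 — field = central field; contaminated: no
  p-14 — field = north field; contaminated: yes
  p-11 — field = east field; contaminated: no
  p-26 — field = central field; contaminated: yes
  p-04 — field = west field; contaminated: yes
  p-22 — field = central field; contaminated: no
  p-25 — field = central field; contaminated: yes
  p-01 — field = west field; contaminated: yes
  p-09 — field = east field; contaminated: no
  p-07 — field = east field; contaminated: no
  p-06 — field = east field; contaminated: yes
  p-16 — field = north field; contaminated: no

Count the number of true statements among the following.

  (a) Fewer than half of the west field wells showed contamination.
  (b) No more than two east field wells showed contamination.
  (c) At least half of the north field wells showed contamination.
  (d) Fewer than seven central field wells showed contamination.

2

(a) west field: |A| = 5, |A ∩ B| = 3; needs |A ∩ B| < |A ∖ B| — false.
(b) east field: |A| = 7, |A ∩ B| = 2; needs |A ∩ B| ≤ 2 — true.
(c) north field: |A| = 9, |A ∩ B| = 4; needs |A ∩ B| ≥ |A ∖ B| — false.
(d) central field: |A| = 8, |A ∩ B| = 6; needs |A ∩ B| < 7 — true.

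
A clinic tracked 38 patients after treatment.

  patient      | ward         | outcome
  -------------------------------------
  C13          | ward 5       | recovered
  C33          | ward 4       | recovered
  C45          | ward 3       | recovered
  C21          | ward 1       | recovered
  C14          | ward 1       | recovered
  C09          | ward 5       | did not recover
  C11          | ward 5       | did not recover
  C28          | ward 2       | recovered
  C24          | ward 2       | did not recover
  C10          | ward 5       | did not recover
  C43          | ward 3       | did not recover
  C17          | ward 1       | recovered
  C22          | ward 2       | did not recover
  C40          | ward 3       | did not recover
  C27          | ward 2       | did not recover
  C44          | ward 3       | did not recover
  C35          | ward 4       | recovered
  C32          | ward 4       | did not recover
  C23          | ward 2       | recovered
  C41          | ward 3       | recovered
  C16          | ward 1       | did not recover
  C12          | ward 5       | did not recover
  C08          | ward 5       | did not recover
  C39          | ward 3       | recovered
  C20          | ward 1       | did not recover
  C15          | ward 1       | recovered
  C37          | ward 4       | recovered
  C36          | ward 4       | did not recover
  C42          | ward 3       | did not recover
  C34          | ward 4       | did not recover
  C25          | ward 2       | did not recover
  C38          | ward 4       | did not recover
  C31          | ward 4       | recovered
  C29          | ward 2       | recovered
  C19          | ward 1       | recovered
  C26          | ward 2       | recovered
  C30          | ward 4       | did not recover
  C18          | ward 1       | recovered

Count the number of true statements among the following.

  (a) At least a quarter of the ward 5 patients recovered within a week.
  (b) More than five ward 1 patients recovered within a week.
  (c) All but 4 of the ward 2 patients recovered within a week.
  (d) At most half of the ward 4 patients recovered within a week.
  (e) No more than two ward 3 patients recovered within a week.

(a) ward 5: |A| = 6, |A ∩ B| = 1; needs |A ∩ B| / |A| ≥ 1/4 — false.
(b) ward 1: |A| = 8, |A ∩ B| = 6; needs |A ∩ B| > 5 — true.
(c) ward 2: |A| = 8, |A ∩ B| = 4; needs |A ∖ B| = 4 — true.
(d) ward 4: |A| = 9, |A ∩ B| = 4; needs |A ∩ B| ≤ |A ∖ B| — true.
(e) ward 3: |A| = 7, |A ∩ B| = 3; needs |A ∩ B| ≤ 2 — false.

3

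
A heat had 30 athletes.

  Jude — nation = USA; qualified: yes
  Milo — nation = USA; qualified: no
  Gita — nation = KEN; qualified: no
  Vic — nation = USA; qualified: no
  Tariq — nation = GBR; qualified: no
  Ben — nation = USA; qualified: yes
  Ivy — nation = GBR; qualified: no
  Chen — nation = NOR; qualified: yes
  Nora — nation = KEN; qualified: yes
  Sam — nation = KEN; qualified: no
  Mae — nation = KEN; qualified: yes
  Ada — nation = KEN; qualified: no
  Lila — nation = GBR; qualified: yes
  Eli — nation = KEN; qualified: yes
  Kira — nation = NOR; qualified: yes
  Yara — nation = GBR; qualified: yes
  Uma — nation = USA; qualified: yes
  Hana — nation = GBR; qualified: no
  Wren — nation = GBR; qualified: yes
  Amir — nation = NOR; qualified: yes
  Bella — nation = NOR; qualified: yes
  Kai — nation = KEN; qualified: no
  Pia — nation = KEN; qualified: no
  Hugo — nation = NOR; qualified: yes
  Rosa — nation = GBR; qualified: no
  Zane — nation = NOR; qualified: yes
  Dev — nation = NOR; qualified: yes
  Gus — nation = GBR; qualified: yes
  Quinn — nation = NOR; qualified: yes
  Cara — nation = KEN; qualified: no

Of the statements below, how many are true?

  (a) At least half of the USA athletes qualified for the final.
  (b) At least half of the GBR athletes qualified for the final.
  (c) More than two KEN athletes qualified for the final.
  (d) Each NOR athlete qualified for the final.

4

(a) USA: |A| = 5, |A ∩ B| = 3; needs |A ∩ B| ≥ |A ∖ B| — true.
(b) GBR: |A| = 8, |A ∩ B| = 4; needs |A ∩ B| ≥ |A ∖ B| — true.
(c) KEN: |A| = 9, |A ∩ B| = 3; needs |A ∩ B| > 2 — true.
(d) NOR: |A| = 8, |A ∩ B| = 8; needs A ⊆ B, i.e. every element of A is in B (|A ∖ B| = 0) — true.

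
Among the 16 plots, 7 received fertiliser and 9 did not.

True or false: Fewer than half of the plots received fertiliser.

'Fewer than half of the plots received fertiliser' holds iff |A ∩ B| < |A ∖ B|.
|A| = 16, |A ∩ B| = 7, |A ∖ B| = 9.
7 < 9, so the statement is true.

True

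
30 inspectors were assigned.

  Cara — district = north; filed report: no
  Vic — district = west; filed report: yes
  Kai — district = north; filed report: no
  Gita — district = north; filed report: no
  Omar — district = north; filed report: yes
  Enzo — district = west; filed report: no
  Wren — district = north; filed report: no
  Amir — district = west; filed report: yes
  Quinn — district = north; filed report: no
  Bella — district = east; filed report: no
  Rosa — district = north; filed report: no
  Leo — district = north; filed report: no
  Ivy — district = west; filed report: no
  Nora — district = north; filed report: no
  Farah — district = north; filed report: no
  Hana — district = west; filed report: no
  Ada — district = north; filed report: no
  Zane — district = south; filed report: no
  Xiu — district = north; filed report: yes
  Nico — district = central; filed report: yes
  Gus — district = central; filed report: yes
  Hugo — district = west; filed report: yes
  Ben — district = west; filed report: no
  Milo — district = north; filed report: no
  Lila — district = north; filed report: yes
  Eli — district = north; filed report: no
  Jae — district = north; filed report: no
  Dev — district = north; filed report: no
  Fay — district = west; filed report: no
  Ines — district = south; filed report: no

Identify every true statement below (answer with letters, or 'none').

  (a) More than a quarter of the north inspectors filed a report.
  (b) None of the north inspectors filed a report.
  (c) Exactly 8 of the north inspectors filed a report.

none

|A| = 17, |A ∩ B| = 3, |A ∖ B| = 14.
(a) |A ∩ B| / |A| > 1/4: fails.
(b) A ∩ B = ∅ (|A ∩ B| = 0): fails.
(c) |A ∩ B| = 8: fails.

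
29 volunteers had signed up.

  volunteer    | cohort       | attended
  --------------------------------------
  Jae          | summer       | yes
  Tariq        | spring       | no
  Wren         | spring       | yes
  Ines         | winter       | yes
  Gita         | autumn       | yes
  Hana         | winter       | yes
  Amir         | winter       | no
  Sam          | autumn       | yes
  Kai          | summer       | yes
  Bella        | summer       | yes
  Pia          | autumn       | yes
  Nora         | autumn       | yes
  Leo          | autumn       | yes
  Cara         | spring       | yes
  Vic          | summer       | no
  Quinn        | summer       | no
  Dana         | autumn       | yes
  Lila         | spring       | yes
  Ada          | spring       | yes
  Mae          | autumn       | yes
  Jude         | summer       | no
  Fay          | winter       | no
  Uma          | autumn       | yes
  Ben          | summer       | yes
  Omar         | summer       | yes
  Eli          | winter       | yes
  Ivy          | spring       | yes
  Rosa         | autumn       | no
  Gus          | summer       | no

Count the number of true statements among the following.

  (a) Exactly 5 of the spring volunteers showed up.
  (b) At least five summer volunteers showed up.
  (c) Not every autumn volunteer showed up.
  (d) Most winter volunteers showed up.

(a) spring: |A| = 6, |A ∩ B| = 5; needs |A ∩ B| = 5 — true.
(b) summer: |A| = 9, |A ∩ B| = 5; needs |A ∩ B| ≥ 5 — true.
(c) autumn: |A| = 9, |A ∩ B| = 8; needs A ⊄ B (|A ∖ B| ≥ 1) — true.
(d) winter: |A| = 5, |A ∩ B| = 3; needs |A ∩ B| > |A ∖ B| — true.

4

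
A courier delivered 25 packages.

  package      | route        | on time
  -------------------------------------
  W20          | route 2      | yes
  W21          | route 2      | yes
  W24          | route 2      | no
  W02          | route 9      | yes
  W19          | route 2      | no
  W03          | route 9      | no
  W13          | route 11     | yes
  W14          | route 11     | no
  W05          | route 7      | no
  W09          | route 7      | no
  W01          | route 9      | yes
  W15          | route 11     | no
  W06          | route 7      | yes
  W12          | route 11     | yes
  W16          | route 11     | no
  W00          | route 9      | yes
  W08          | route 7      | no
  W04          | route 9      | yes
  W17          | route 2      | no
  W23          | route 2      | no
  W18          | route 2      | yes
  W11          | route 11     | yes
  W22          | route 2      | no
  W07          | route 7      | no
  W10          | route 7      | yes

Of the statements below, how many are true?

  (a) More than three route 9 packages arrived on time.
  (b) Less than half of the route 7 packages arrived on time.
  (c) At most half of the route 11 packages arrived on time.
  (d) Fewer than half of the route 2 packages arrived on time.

(a) route 9: |A| = 5, |A ∩ B| = 4; needs |A ∩ B| > 3 — true.
(b) route 7: |A| = 6, |A ∩ B| = 2; needs |A ∩ B| < |A ∖ B| — true.
(c) route 11: |A| = 6, |A ∩ B| = 3; needs |A ∩ B| ≤ |A ∖ B| — true.
(d) route 2: |A| = 8, |A ∩ B| = 3; needs |A ∩ B| < |A ∖ B| — true.

4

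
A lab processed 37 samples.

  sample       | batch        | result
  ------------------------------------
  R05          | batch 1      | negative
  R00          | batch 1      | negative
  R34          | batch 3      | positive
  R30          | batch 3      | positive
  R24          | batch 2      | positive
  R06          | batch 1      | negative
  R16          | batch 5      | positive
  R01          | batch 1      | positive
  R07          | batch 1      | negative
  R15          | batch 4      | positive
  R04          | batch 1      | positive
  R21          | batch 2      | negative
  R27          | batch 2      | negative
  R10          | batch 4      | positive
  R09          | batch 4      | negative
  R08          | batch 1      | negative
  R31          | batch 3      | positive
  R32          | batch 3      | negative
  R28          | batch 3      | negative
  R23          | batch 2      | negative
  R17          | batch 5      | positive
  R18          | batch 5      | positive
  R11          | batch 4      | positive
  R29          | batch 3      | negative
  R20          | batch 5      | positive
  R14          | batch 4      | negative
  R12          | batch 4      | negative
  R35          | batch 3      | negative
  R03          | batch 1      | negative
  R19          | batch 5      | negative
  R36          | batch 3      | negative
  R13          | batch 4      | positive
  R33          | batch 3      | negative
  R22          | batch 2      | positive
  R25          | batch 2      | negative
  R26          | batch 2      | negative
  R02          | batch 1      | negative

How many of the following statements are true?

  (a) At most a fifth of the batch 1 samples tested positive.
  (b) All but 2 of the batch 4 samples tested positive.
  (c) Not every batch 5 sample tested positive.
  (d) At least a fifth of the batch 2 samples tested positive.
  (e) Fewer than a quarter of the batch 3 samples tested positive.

2

(a) batch 1: |A| = 9, |A ∩ B| = 2; needs |A ∩ B| / |A| ≤ 1/5 — false.
(b) batch 4: |A| = 7, |A ∩ B| = 4; needs |A ∖ B| = 2 — false.
(c) batch 5: |A| = 5, |A ∩ B| = 4; needs A ⊄ B (|A ∖ B| ≥ 1) — true.
(d) batch 2: |A| = 7, |A ∩ B| = 2; needs |A ∩ B| / |A| ≥ 1/5 — true.
(e) batch 3: |A| = 9, |A ∩ B| = 3; needs |A ∩ B| / |A| < 1/4 — false.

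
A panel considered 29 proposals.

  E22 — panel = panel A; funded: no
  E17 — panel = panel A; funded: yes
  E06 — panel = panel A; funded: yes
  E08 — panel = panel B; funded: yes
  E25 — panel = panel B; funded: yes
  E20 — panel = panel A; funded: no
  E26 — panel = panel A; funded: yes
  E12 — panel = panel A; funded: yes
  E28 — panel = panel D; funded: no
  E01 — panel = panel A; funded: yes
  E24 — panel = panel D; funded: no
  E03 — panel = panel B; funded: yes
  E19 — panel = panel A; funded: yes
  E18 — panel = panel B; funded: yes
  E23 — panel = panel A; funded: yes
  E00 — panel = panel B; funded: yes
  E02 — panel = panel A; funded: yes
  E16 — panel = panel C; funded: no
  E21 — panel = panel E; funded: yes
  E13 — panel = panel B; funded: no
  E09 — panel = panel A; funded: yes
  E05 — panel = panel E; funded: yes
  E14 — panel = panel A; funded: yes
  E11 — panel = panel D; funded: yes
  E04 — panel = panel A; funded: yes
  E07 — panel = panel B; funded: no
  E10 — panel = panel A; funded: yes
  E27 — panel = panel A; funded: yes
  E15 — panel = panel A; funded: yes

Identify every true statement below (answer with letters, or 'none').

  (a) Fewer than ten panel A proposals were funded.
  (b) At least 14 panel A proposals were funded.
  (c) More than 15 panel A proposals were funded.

(b)

|A| = 16, |A ∩ B| = 14, |A ∖ B| = 2.
(a) |A ∩ B| < 10: fails.
(b) |A ∩ B| ≥ 14: holds.
(c) |A ∩ B| > 15: fails.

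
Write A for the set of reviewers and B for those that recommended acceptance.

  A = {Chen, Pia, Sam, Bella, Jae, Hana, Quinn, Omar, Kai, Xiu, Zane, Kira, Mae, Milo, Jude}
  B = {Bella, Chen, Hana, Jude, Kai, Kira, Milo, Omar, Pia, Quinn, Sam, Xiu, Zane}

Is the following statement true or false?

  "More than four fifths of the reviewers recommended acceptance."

Truth condition: |A ∩ B| / |A| > 4/5.
|A| = 15, |A ∩ B| = 13, |A ∖ B| = 2.
|A ∩ B|/|A| = 13/15, so the statement is true.

True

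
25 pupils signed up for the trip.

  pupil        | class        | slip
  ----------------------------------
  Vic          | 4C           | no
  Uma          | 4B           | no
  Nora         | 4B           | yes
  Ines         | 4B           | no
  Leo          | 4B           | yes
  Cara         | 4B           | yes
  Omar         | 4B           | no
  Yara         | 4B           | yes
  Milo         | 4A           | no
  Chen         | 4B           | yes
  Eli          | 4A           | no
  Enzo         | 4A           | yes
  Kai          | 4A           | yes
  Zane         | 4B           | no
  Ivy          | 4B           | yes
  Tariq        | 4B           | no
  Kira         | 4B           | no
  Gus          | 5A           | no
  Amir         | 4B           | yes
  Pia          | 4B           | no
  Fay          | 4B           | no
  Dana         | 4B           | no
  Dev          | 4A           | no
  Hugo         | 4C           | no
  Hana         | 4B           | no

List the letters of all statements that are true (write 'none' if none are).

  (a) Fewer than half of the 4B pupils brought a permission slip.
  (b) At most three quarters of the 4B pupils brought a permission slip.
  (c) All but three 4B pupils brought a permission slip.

(a), (b)

|A| = 17, |A ∩ B| = 7, |A ∖ B| = 10.
(a) |A ∩ B| < |A ∖ B|: holds.
(b) |A ∩ B| / |A| ≤ 3/4: holds.
(c) |A ∖ B| = 3: fails.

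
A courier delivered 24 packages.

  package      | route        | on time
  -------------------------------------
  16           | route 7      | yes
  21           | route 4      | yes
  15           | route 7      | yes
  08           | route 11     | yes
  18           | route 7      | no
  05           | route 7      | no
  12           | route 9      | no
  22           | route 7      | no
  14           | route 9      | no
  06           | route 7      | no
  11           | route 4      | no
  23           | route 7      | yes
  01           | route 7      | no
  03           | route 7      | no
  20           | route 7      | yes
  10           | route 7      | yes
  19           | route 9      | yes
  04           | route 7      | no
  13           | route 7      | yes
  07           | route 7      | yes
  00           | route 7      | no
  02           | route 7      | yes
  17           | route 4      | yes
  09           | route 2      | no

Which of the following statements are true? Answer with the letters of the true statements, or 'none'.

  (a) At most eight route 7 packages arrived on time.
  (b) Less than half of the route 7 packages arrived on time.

(a)

|A| = 16, |A ∩ B| = 8, |A ∖ B| = 8.
(a) |A ∩ B| ≤ 8: holds.
(b) |A ∩ B| < |A ∖ B|: fails.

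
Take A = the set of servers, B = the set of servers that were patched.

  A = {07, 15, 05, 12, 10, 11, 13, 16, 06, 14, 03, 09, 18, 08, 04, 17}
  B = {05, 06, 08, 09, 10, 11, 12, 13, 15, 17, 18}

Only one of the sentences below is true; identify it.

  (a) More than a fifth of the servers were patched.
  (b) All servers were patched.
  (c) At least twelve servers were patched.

(a)

|A| = 16, |A ∩ B| = 11, |A ∖ B| = 5.
(a) requires |A ∩ B| / |A| > 1/5: true.
(b) requires A ⊆ B, i.e. every element of A is in B (|A ∖ B| = 0): false.
(c) requires |A ∩ B| ≥ 12: false.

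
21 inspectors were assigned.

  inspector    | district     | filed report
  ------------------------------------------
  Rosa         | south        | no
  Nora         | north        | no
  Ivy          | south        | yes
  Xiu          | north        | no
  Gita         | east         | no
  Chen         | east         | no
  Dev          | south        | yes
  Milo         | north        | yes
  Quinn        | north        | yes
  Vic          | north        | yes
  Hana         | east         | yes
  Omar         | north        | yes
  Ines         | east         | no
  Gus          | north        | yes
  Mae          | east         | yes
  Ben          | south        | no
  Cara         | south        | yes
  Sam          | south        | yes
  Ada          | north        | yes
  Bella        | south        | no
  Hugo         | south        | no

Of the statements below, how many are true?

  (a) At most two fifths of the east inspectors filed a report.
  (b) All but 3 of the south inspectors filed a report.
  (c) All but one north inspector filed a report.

1

(a) east: |A| = 5, |A ∩ B| = 2; needs |A ∩ B| / |A| ≤ 2/5 — true.
(b) south: |A| = 8, |A ∩ B| = 4; needs |A ∖ B| = 3 — false.
(c) north: |A| = 8, |A ∩ B| = 6; needs |A ∖ B| = 1 — false.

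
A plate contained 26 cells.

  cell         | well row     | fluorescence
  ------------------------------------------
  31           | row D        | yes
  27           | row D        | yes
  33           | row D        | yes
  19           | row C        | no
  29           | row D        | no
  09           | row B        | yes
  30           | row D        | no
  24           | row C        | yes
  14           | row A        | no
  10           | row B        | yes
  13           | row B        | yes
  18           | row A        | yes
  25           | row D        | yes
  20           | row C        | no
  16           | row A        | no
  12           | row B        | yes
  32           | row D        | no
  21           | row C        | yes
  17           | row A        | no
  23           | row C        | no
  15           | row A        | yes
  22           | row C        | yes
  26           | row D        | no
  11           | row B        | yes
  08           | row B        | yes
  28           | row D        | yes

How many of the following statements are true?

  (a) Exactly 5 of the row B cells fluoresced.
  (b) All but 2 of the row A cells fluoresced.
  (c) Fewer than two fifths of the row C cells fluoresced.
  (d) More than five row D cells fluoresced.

0

(a) row B: |A| = 6, |A ∩ B| = 6; needs |A ∩ B| = 5 — false.
(b) row A: |A| = 5, |A ∩ B| = 2; needs |A ∖ B| = 2 — false.
(c) row C: |A| = 6, |A ∩ B| = 3; needs |A ∩ B| / |A| < 2/5 — false.
(d) row D: |A| = 9, |A ∩ B| = 5; needs |A ∩ B| > 5 — false.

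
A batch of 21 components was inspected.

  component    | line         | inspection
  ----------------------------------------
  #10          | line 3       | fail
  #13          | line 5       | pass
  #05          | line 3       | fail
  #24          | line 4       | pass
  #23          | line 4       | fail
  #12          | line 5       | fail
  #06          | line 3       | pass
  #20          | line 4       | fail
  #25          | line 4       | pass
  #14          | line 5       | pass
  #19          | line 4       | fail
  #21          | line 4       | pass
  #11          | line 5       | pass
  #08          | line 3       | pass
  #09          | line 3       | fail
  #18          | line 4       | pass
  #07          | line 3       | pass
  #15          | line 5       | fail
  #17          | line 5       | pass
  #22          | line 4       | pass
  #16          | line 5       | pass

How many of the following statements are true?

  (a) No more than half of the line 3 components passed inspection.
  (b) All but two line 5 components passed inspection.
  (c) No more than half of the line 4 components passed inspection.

(a) line 3: |A| = 6, |A ∩ B| = 3; needs |A ∩ B| ≤ |A ∖ B| — true.
(b) line 5: |A| = 7, |A ∩ B| = 5; needs |A ∖ B| = 2 — true.
(c) line 4: |A| = 8, |A ∩ B| = 5; needs |A ∩ B| ≤ |A ∖ B| — false.

2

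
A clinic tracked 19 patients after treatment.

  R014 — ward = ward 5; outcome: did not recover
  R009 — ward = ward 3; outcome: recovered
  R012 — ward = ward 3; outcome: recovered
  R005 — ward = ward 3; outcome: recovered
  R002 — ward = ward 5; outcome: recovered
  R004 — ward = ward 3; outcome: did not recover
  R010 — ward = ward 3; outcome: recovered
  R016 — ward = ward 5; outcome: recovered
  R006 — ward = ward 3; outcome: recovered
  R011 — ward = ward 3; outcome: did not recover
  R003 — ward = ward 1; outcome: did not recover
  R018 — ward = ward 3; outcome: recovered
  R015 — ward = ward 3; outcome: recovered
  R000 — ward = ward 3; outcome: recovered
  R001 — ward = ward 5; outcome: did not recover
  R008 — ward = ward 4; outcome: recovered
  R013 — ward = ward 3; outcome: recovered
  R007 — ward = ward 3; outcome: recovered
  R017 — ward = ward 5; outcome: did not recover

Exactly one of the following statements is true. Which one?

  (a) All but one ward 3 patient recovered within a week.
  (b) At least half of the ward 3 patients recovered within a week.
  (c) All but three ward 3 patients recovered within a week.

|A| = 12, |A ∩ B| = 10, |A ∖ B| = 2.
(a) requires |A ∖ B| = 1: false.
(b) requires |A ∩ B| ≥ |A ∖ B|: true.
(c) requires |A ∖ B| = 3: false.

(b)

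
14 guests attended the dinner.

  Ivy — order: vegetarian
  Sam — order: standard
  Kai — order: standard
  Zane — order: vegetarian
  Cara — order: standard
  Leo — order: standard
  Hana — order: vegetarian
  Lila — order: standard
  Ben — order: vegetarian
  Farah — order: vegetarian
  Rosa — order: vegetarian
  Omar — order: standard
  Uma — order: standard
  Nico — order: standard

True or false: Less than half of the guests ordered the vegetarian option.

'Less than half of the guests ordered the vegetarian option' holds iff |A ∩ B| < |A ∖ B|.
A (the restrictor) = {Ivy, Sam, Kai, Zane, Cara, Leo, Hana, Lila, Ben, Farah, Rosa, Omar, Uma, Nico}, |A| = 14.
A ∩ B = {Ivy, Zane, Hana, Ben, Farah, Rosa}, so |A ∩ B| = 6.
A ∖ B = {Sam, Kai, Cara, Leo, Lila, Omar, Uma, Nico}, so |A ∖ B| = 8.
6 < 8, so the statement is true.

True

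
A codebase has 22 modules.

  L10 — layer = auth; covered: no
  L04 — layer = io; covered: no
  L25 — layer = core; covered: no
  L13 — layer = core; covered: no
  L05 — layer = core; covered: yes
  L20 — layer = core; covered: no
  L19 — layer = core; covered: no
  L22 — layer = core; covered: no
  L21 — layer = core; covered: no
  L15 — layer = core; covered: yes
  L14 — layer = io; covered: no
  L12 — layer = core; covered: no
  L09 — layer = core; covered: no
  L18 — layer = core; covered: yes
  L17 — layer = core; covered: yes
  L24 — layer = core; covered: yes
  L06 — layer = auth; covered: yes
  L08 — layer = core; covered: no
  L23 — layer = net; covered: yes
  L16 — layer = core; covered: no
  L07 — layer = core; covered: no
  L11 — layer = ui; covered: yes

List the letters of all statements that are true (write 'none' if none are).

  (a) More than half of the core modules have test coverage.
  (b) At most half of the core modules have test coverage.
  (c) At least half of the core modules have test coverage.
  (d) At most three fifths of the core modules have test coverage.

(b), (d)

|A| = 16, |A ∩ B| = 5, |A ∖ B| = 11.
(a) |A ∩ B| > |A ∖ B|: fails.
(b) |A ∩ B| ≤ |A ∖ B|: holds.
(c) |A ∩ B| ≥ |A ∖ B|: fails.
(d) |A ∩ B| / |A| ≤ 3/5: holds.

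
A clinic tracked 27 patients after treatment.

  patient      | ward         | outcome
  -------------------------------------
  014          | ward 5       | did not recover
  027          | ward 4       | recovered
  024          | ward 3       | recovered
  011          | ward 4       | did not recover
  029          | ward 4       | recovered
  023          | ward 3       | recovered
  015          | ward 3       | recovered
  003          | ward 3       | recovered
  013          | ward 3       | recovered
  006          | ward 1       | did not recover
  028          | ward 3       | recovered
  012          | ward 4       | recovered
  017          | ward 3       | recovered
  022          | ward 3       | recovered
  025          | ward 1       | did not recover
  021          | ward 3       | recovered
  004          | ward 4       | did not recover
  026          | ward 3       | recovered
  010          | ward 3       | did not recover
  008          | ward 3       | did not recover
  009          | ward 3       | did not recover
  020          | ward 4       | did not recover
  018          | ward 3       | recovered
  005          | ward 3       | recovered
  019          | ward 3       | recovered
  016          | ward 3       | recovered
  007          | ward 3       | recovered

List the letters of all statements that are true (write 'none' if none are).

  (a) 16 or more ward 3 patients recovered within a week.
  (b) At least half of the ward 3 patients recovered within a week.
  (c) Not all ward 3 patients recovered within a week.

|A| = 18, |A ∩ B| = 15, |A ∖ B| = 3.
(a) |A ∩ B| ≥ 16: fails.
(b) |A ∩ B| ≥ |A ∖ B|: holds.
(c) A ⊄ B (|A ∖ B| ≥ 1): holds.

(b), (c)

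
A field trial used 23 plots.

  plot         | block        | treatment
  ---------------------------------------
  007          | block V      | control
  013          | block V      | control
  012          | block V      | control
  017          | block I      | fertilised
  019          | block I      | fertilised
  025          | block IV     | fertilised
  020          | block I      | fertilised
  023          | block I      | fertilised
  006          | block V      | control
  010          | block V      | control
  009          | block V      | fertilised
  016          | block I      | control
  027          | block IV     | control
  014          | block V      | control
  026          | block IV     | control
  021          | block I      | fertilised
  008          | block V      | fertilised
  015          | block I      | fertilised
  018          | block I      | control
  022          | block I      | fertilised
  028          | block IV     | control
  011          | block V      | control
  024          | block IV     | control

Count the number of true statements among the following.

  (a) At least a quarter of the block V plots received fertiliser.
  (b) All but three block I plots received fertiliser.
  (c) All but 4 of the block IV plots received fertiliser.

(a) block V: |A| = 9, |A ∩ B| = 2; needs |A ∩ B| / |A| ≥ 1/4 — false.
(b) block I: |A| = 9, |A ∩ B| = 7; needs |A ∖ B| = 3 — false.
(c) block IV: |A| = 5, |A ∩ B| = 1; needs |A ∖ B| = 4 — true.

1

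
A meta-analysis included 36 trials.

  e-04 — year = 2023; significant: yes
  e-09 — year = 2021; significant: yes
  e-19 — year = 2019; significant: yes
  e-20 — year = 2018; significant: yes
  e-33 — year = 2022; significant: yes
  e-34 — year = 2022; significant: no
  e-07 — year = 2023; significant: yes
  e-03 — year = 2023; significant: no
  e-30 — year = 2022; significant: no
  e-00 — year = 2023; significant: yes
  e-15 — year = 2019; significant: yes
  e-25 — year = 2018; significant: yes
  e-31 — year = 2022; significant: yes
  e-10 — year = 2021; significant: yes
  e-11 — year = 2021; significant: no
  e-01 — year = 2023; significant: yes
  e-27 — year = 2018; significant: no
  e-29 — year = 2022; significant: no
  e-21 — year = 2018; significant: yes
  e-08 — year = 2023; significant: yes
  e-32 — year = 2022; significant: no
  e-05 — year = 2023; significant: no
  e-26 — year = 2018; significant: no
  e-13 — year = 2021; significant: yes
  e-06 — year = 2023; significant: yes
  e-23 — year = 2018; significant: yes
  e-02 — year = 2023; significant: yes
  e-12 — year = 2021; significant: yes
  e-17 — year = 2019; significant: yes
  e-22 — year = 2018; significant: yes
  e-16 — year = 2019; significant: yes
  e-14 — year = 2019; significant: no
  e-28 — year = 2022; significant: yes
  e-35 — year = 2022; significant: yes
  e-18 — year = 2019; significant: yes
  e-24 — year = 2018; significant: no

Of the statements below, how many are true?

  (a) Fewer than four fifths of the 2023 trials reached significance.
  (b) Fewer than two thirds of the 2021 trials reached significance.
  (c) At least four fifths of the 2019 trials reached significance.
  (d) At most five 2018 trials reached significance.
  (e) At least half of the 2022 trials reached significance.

(a) 2023: |A| = 9, |A ∩ B| = 7; needs |A ∩ B| / |A| < 4/5 — true.
(b) 2021: |A| = 5, |A ∩ B| = 4; needs |A ∩ B| / |A| < 2/3 — false.
(c) 2019: |A| = 6, |A ∩ B| = 5; needs |A ∩ B| / |A| ≥ 4/5 — true.
(d) 2018: |A| = 8, |A ∩ B| = 5; needs |A ∩ B| ≤ 5 — true.
(e) 2022: |A| = 8, |A ∩ B| = 4; needs |A ∩ B| ≥ |A ∖ B| — true.

4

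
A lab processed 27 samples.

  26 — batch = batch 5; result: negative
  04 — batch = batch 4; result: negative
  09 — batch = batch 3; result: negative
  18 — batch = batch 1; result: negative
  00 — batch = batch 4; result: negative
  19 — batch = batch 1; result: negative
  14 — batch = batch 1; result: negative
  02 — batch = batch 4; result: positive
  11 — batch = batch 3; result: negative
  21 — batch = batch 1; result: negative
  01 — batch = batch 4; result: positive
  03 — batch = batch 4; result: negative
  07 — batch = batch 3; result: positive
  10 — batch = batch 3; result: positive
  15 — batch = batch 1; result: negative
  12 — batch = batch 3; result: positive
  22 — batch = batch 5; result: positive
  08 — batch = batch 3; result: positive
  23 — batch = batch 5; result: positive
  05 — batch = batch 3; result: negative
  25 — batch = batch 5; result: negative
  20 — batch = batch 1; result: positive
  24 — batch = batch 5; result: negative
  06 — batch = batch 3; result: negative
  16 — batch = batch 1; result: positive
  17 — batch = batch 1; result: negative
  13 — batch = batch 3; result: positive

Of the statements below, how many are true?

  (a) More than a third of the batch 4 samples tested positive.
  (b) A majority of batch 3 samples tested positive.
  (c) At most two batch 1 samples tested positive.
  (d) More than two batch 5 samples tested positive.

(a) batch 4: |A| = 5, |A ∩ B| = 2; needs |A ∩ B| / |A| > 1/3 — true.
(b) batch 3: |A| = 9, |A ∩ B| = 5; needs |A ∩ B| > |A ∖ B| — true.
(c) batch 1: |A| = 8, |A ∩ B| = 2; needs |A ∩ B| ≤ 2 — true.
(d) batch 5: |A| = 5, |A ∩ B| = 2; needs |A ∩ B| > 2 — false.

3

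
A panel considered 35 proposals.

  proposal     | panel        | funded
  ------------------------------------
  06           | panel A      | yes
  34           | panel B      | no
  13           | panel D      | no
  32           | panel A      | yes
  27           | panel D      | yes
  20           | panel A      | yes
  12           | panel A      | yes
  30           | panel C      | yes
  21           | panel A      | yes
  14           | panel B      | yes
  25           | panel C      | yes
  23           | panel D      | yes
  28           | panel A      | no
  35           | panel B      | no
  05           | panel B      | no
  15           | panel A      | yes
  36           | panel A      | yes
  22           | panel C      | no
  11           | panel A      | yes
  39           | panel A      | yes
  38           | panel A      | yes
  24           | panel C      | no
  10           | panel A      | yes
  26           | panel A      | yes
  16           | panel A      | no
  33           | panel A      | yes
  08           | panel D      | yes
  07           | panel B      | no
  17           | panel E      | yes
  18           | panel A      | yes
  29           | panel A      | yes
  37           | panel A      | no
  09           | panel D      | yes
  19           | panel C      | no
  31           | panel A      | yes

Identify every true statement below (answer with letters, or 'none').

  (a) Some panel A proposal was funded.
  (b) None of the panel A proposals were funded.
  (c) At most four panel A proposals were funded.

(a)

|A| = 19, |A ∩ B| = 16, |A ∖ B| = 3.
(a) A ∩ B ≠ ∅ (|A ∩ B| ≥ 1): holds.
(b) A ∩ B = ∅ (|A ∩ B| = 0): fails.
(c) |A ∩ B| ≤ 4: fails.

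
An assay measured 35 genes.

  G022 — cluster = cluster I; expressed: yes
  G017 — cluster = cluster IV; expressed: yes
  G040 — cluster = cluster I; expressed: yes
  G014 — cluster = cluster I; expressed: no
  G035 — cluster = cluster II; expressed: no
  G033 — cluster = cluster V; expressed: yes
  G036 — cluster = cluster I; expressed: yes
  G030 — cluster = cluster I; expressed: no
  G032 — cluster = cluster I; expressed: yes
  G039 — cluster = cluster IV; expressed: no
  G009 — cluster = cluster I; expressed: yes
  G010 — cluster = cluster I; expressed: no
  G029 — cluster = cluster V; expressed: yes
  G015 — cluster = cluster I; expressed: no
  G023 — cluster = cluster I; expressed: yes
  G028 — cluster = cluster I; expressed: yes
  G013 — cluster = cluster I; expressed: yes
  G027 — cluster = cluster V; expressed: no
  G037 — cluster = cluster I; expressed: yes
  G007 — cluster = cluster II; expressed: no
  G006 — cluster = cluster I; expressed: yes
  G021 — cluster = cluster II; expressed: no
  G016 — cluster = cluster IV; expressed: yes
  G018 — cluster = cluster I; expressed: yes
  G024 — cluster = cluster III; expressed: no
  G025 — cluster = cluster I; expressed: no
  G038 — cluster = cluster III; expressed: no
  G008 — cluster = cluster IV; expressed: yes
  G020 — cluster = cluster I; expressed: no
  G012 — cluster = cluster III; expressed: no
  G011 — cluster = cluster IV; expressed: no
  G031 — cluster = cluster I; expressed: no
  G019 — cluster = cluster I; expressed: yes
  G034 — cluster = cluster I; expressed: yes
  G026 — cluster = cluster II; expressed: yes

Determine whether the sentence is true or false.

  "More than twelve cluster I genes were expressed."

True

'More than twelve cluster I genes were expressed' holds iff |A ∩ B| > 12.
|A| = 20, |A ∩ B| = 13, |A ∖ B| = 7.
|A ∩ B| = 13, so the statement is true.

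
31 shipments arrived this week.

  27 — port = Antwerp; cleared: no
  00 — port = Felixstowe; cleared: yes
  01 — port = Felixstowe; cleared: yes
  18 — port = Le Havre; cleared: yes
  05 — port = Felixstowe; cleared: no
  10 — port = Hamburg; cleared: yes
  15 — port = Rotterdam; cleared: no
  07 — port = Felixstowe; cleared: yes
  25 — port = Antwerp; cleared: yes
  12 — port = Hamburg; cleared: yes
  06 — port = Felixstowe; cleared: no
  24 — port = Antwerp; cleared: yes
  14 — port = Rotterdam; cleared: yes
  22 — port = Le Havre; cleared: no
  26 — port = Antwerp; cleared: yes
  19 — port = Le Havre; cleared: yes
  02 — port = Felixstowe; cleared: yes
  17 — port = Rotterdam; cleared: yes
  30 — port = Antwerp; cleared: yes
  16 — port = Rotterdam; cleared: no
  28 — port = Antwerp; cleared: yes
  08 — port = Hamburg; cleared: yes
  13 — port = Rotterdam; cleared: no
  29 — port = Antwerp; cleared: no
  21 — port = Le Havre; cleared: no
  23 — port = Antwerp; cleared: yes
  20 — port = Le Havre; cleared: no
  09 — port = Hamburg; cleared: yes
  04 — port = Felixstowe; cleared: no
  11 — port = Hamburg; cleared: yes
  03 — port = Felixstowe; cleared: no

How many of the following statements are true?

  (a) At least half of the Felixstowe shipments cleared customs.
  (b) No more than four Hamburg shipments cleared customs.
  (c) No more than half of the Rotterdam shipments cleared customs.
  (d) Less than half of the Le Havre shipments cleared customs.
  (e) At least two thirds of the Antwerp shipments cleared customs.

4

(a) Felixstowe: |A| = 8, |A ∩ B| = 4; needs |A ∩ B| ≥ |A ∖ B| — true.
(b) Hamburg: |A| = 5, |A ∩ B| = 5; needs |A ∩ B| ≤ 4 — false.
(c) Rotterdam: |A| = 5, |A ∩ B| = 2; needs |A ∩ B| ≤ |A ∖ B| — true.
(d) Le Havre: |A| = 5, |A ∩ B| = 2; needs |A ∩ B| < |A ∖ B| — true.
(e) Antwerp: |A| = 8, |A ∩ B| = 6; needs |A ∩ B| / |A| ≥ 2/3 — true.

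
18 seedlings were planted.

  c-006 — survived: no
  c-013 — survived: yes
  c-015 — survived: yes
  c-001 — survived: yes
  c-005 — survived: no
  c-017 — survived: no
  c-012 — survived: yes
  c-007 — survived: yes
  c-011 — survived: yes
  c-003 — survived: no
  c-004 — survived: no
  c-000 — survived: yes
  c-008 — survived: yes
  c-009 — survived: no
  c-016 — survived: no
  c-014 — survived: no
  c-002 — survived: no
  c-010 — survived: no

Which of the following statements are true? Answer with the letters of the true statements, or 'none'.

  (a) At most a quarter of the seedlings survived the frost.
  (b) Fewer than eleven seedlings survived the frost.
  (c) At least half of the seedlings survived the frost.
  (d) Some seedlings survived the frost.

|A| = 18, |A ∩ B| = 8, |A ∖ B| = 10.
(a) |A ∩ B| / |A| ≤ 1/4: fails.
(b) |A ∩ B| < 11: holds.
(c) |A ∩ B| ≥ |A ∖ B|: fails.
(d) A ∩ B ≠ ∅ (|A ∩ B| ≥ 1): holds.

(b), (d)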